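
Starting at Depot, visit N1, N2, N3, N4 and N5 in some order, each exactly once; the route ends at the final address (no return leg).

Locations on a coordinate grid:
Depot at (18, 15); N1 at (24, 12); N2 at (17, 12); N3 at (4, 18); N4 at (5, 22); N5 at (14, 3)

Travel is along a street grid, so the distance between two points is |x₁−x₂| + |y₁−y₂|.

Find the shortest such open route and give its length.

There are 5! = 120 possible orderings.
Depot - N1 - N2 - N3 - N4 - N5: 9+7+19+5+28 = 68
Depot - N1 - N2 - N3 - N5 - N4: 9+7+19+25+28 = 88
Depot - N1 - N2 - N4 - N3 - N5: 9+7+22+5+25 = 68
Depot - N1 - N2 - N4 - N5 - N3: 9+7+22+28+25 = 91
Depot - N1 - N2 - N5 - N3 - N4: 9+7+12+25+5 = 58
Depot - N1 - N2 - N5 - N4 - N3: 9+7+12+28+5 = 61
Depot - N1 - N3 - N2 - N4 - N5: 9+26+19+22+28 = 104
Depot - N1 - N3 - N2 - N5 - N4: 9+26+19+12+28 = 94
Depot - N1 - N3 - N4 - N2 - N5: 9+26+5+22+12 = 74
Depot - N1 - N3 - N4 - N5 - N2: 9+26+5+28+12 = 80
Depot - N1 - N3 - N5 - N2 - N4: 9+26+25+12+22 = 94
Depot - N1 - N3 - N5 - N4 - N2: 9+26+25+28+22 = 110
Depot - N1 - N4 - N2 - N3 - N5: 9+29+22+19+25 = 104
Depot - N1 - N4 - N2 - N5 - N3: 9+29+22+12+25 = 97
… (106 more)
The minimum is 58.
One shortest path: Depot → N1 → N2 → N5 → N3 → N4.

Shortest open route: 58.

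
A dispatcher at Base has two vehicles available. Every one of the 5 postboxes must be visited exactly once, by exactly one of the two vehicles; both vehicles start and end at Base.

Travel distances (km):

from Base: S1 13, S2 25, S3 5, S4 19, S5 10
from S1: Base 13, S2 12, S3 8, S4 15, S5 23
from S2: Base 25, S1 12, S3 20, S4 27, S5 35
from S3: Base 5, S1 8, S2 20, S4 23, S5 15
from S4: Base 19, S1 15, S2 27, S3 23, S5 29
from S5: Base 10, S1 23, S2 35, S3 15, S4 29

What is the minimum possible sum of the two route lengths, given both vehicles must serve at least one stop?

Check every non-empty split of the stops between the two vehicles; for each half take its own optimal tour:
  {S1} + {S2, S3, S4, S5}: 26 + 91 = 117
  {S2} + {S1, S3, S4, S5}: 50 + 67 = 117
  {S1, S2} + {S3, S4, S5}: 50 + 67 = 117
  {S3} + {S1, S2, S4, S5}: 10 + 91 = 101
  {S1, S3} + {S2, S4, S5}: 26 + 91 = 117
  {S2, S3} + {S1, S4, S5}: 50 + 67 = 117
  … (15 splits in total)
  {S1, S2, S3, S4} + {S5}: 71 + 20 = 91  ← best
Best: vehicle 1 Base → S3 → S1 → S2 → S4 → Base = 71; vehicle 2 Base → S5 → Base = 20; combined 91.

Minimum combined distance: 91 km.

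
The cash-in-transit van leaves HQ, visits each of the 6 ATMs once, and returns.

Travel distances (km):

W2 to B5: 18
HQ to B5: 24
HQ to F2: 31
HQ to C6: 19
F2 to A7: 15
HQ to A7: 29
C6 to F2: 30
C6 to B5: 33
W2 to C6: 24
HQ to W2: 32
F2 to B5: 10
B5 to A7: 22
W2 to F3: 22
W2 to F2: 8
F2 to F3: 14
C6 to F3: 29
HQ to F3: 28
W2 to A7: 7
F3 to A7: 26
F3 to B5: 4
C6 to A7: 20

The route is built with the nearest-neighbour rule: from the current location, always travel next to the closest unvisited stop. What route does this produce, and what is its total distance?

From HQ: distances to unvisited — C6=19, B5=24, F3=28, A7=29, F2=31, W2=32. Nearest is C6 (19).
From C6: distances to unvisited — A7=20, W2=24, F3=29, F2=30, B5=33. Nearest is A7 (20).
From A7: distances to unvisited — W2=7, F2=15, B5=22, F3=26. Nearest is W2 (7).
From W2: distances to unvisited — F2=8, B5=18, F3=22. Nearest is F2 (8).
From F2: distances to unvisited — B5=10, F3=14. Nearest is B5 (10).
From B5: distances to unvisited — F3=4. Nearest is F3 (4).
Return F3→HQ: 28.
Total = 19 + 20 + 7 + 8 + 10 + 4 + 28 = 96.

96 km along HQ → C6 → A7 → W2 → F2 → B5 → F3 → HQ.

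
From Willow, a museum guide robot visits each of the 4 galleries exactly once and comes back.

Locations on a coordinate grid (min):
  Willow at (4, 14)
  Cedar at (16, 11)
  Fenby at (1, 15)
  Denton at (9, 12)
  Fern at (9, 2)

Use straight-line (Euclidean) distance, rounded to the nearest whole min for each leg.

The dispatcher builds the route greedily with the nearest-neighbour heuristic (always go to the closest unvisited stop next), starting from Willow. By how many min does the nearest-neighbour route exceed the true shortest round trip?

2 min longer than the optimal tour.

From Willow: Fenby=3, Denton=5, Cedar=12, Fern=13 → choose Fenby (3).
From Fenby: Denton=9, Fern=15, Cedar=16 → choose Denton (9).
From Denton: Cedar=7, Fern=10 → choose Cedar (7).
From Cedar: Fern=11 → choose Fern (11).
NN route Willow → Fenby → Denton → Cedar → Fern → Willow costs 43.
Optimal: Willow → Fenby → Fern → Cedar → Denton → Willow costs 41 (by enumerating all 12 distinct tours).
Excess = 43 − 41 = 2.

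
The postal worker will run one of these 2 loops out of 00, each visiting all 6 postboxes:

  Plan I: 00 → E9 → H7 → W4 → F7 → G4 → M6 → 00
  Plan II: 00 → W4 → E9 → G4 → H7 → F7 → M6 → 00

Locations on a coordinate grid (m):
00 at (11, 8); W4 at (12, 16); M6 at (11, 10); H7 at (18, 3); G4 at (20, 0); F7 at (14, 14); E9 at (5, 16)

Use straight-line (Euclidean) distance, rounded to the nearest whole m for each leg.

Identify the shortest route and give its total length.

Plan I: 10 + 18 + 14 + 3 + 15 + 13 + 2 = 75
Plan II: 8 + 7 + 22 + 4 + 12 + 5 + 2 = 60

60 m — Plan II is the shortest.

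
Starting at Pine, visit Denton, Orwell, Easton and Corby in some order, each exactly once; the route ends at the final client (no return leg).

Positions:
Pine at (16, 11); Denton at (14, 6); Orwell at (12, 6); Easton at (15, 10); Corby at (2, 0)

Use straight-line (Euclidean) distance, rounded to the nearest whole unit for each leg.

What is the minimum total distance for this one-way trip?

There are 4! = 24 possible orderings.
Pine→Denton→Orwell→Easton→Corby: 5+2+5+16 = 28
Pine→Denton→Orwell→Corby→Easton: 5+2+12+16 = 35
Pine→Denton→Easton→Orwell→Corby: 5+4+5+12 = 26
Pine→Denton→Easton→Corby→Orwell: 5+4+16+12 = 37
Pine→Denton→Corby→Orwell→Easton: 5+13+12+5 = 35
Pine→Denton→Corby→Easton→Orwell: 5+13+16+5 = 39
Pine→Orwell→Denton→Easton→Corby: 6+2+4+16 = 28
Pine→Orwell→Denton→Corby→Easton: 6+2+13+16 = 37
Pine→Orwell→Easton→Denton→Corby: 6+5+4+13 = 28
Pine→Orwell→Easton→Corby→Denton: 6+5+16+13 = 40
Pine→Orwell→Corby→Denton→Easton: 6+12+13+4 = 35
Pine→Orwell→Corby→Easton→Denton: 6+12+16+4 = 38
Pine→Easton→Denton→Orwell→Corby: 1+4+2+12 = 19
Pine→Easton→Denton→Corby→Orwell: 1+4+13+12 = 30
… (10 more)
The minimum is 19.
One shortest path: Pine → Easton → Denton → Orwell → Corby.

Shortest open route: 19.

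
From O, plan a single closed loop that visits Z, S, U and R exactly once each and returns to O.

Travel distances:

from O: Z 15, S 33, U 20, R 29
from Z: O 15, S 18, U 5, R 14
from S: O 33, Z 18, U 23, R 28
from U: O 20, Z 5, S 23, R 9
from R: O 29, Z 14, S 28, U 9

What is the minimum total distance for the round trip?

90 — the shortest possible round trip.

With 4 stops there are 4!/2 = 12 distinct round trips (a route and its reverse cost the same).
O → Z → S → U → R → O: 15+18+23+9+29 = 94
O → Z → S → R → U → O: 15+18+28+9+20 = 90
O → Z → U → S → R → O: 15+5+23+28+29 = 100
O → Z → U → R → S → O: 15+5+9+28+33 = 90
O → Z → R → S → U → O: 15+14+28+23+20 = 100
O → Z → R → U → S → O: 15+14+9+23+33 = 94
O → S → Z → U → R → O: 33+18+5+9+29 = 94
O → S → Z → R → U → O: 33+18+14+9+20 = 94
O → S → U → Z → R → O: 33+23+5+14+29 = 104
O → S → R → Z → U → O: 33+28+14+5+20 = 100
O → U → Z → S → R → O: 20+5+18+28+29 = 100
O → U → S → Z → R → O: 20+23+18+14+29 = 104
The minimum is 90.
One optimal route: O → Z → S → R → U → O (or its reverse).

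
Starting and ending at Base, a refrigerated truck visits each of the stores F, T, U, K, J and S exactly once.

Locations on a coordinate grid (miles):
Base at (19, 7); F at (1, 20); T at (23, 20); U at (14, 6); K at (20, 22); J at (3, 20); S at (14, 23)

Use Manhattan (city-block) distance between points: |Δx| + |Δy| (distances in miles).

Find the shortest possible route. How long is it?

Base - F - T - U - K - J - S - Base: 31+22+23+22+19+14+21 = 152
Base - F - T - U - K - S - J - Base: 31+22+23+22+7+14+29 = 148
Base - F - T - U - J - K - S - Base: 31+22+23+25+19+7+21 = 148
Base - F - T - U - J - S - K - Base: 31+22+23+25+14+7+16 = 138
Base - F - T - U - S - K - J - Base: 31+22+23+17+7+19+29 = 148
Base - F - T - U - S - J - K - Base: 31+22+23+17+14+19+16 = 142
Base - F - T - K - U - J - S - Base: 31+22+5+22+25+14+21 = 140
Base - F - T - K - U - S - J - Base: 31+22+5+22+17+14+29 = 140
… (352 more)
Base - T - K - S - F - J - U - Base: 17+5+7+16+2+25+6 = 78  ← best
The minimum is 78.
One optimal route: Base → T → K → S → F → J → U → Base (or its reverse).

Shortest round trip = 78 miles.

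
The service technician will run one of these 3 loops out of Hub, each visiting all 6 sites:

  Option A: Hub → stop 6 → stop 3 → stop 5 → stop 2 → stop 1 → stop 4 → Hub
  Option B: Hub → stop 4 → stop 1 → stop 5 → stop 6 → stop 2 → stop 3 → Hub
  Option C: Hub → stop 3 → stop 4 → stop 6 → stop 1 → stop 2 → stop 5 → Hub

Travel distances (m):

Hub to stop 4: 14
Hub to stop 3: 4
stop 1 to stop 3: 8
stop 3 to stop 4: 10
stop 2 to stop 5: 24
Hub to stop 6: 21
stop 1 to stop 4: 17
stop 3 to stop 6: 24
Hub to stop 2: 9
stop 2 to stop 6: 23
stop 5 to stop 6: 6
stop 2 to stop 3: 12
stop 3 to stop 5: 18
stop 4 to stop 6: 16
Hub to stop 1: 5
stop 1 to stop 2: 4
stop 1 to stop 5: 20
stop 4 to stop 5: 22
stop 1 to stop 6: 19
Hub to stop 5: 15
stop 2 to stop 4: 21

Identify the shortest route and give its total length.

92 m — Option C is the shortest.

Option A: 21 + 24 + 18 + 24 + 4 + 17 + 14 = 122
Option B: 14 + 17 + 20 + 6 + 23 + 12 + 4 = 96
Option C: 4 + 10 + 16 + 19 + 4 + 24 + 15 = 92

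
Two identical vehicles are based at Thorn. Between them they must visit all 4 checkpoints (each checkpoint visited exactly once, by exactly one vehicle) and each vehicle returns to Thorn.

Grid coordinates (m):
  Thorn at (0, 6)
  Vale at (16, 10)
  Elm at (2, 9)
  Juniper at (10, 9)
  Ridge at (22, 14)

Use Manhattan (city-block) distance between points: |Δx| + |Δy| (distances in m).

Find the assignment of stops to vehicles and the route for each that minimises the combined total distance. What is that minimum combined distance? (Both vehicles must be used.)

70 m — the smallest possible combined total.

Check every non-empty split of the stops between the two vehicles; for each half take its own optimal tour:
  {Vale} + {Elm, Juniper, Ridge}: 40 + 60 = 100
  {Elm} + {Vale, Juniper, Ridge}: 10 + 60 = 70
  {Vale, Elm} + {Juniper, Ridge}: 40 + 60 = 100
  {Juniper} + {Vale, Elm, Ridge}: 26 + 60 = 86
  {Vale, Juniper} + {Elm, Ridge}: 40 + 60 = 100
  {Elm, Juniper} + {Vale, Ridge}: 26 + 60 = 86
  … (7 splits in total)
Best: vehicle 1 Thorn → Elm → Thorn = 10; vehicle 2 Thorn → Vale → Ridge → Juniper → Thorn = 60; combined 70.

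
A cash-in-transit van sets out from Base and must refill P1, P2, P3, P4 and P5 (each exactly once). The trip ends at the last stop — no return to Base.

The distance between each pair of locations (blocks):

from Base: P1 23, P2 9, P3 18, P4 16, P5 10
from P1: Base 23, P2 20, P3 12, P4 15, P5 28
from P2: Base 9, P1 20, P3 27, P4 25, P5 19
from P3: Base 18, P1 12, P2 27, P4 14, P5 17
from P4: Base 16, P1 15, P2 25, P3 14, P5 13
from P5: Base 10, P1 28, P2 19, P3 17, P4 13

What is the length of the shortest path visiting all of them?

Shortest open route: 67 blocks.

There are 5! = 120 possible orderings.
Base→P1→P2→P3→P4→P5: 23+20+27+14+13 = 97
Base→P1→P2→P3→P5→P4: 23+20+27+17+13 = 100
Base→P1→P2→P4→P3→P5: 23+20+25+14+17 = 99
Base→P1→P2→P4→P5→P3: 23+20+25+13+17 = 98
Base→P1→P2→P5→P3→P4: 23+20+19+17+14 = 93
Base→P1→P2→P5→P4→P3: 23+20+19+13+14 = 89
Base→P1→P3→P2→P4→P5: 23+12+27+25+13 = 100
Base→P1→P3→P2→P5→P4: 23+12+27+19+13 = 94
Base→P1→P3→P4→P2→P5: 23+12+14+25+19 = 93
Base→P1→P3→P4→P5→P2: 23+12+14+13+19 = 81
Base→P1→P3→P5→P2→P4: 23+12+17+19+25 = 96
Base→P1→P3→P5→P4→P2: 23+12+17+13+25 = 90
Base→P1→P4→P2→P3→P5: 23+15+25+27+17 = 107
Base→P1→P4→P2→P5→P3: 23+15+25+19+17 = 99
… (106 more)
Base→P2→P5→P4→P3→P1: 9+19+13+14+12 = 67  ← best
The minimum is 67.
One shortest path: Base → P2 → P5 → P4 → P3 → P1.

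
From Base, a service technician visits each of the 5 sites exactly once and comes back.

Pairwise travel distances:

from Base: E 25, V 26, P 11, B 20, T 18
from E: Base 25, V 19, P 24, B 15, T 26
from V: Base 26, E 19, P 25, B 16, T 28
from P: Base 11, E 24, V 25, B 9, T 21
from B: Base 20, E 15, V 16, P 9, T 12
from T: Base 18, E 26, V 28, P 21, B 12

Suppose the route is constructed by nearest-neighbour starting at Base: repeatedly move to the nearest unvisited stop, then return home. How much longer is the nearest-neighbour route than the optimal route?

Excess over optimum: 4.

Base: P=11, T=18, B=20, E=25, V=26 ⇒ P
P: B=9, T=21, E=24, V=25 ⇒ B
B: T=12, E=15, V=16 ⇒ T
T: E=26, V=28 ⇒ E
E: V=19 ⇒ V
NN route Base → P → B → T → E → V → Base costs 103.
Optimal: Base → P → B → V → E → T → Base costs 99 (by enumerating all 60 distinct tours).
Excess = 103 − 99 = 4.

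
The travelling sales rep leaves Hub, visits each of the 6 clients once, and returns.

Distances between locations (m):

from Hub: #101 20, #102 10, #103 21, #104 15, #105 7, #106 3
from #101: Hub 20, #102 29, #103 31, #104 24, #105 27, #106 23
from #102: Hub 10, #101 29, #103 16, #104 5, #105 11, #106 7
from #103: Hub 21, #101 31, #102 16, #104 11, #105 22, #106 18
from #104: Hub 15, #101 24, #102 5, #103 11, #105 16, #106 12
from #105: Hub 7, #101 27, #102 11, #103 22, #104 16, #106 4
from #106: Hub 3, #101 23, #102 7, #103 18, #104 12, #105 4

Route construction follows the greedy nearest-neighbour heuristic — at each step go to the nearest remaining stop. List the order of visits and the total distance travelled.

Total distance 85 m via the nearest-neighbour route Hub → #106 → #105 → #102 → #104 → #103 → #101 → Hub.

At Hub the remaining stops are #106 3, #105 7, #102 10, #104 15, #101 20, #103 21; go to #106.
At #106 the remaining stops are #105 4, #102 7, #104 12, #103 18, #101 23; go to #105.
At #105 the remaining stops are #102 11, #104 16, #103 22, #101 27; go to #102.
At #102 the remaining stops are #104 5, #103 16, #101 29; go to #104.
At #104 the remaining stops are #103 11, #101 24; go to #103.
At #103 the remaining stops are #101 31; go to #101.
Return #101→Hub: 20.
Total = 3 + 4 + 11 + 5 + 11 + 31 + 20 = 85.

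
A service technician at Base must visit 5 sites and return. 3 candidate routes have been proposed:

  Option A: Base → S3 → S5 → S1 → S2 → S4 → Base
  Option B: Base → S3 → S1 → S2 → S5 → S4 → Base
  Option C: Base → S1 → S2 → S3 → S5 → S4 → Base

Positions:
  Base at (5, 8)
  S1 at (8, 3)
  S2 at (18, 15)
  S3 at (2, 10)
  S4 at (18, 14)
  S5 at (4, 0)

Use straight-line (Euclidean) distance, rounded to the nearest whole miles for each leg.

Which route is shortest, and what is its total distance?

50 miles — Option A is the shortest.

Option A: 4 + 10 + 5 + 16 + 1 + 14 = 50
Option B: 4 + 9 + 16 + 21 + 20 + 14 = 84
Option C: 6 + 16 + 17 + 10 + 20 + 14 = 83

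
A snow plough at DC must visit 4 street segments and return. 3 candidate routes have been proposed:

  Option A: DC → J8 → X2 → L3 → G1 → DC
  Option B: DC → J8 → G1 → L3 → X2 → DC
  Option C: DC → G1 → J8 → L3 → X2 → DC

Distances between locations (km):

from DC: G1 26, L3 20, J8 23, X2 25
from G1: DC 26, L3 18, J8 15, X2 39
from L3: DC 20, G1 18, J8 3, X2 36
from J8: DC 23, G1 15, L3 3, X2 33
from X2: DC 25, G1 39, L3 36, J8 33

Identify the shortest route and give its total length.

Option A: 23 + 33 + 36 + 18 + 26 = 136
Option B: 23 + 15 + 18 + 36 + 25 = 117
Option C: 26 + 15 + 3 + 36 + 25 = 105

Shortest is Option C, total 105 km.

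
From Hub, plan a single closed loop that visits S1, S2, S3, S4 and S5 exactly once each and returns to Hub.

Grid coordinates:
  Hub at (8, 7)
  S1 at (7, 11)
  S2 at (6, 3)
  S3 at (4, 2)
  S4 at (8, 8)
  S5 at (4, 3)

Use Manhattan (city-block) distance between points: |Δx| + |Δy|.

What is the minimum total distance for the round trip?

There are 60 distinct closed tours to check (reversals are equivalent).
Hub → S1 → S2 → S3 → S4 → S5 → Hub: 5+9+3+10+9+8 = 44
Hub → S1 → S2 → S3 → S5 → S4 → Hub: 5+9+3+1+9+1 = 28
Hub → S1 → S2 → S4 → S3 → S5 → Hub: 5+9+7+10+1+8 = 40
Hub → S1 → S2 → S4 → S5 → S3 → Hub: 5+9+7+9+1+9 = 40
Hub → S1 → S2 → S5 → S3 → S4 → Hub: 5+9+2+1+10+1 = 28
Hub → S1 → S2 → S5 → S4 → S3 → Hub: 5+9+2+9+10+9 = 44
Hub → S1 → S3 → S2 → S4 → S5 → Hub: 5+12+3+7+9+8 = 44
Hub → S1 → S3 → S2 → S5 → S4 → Hub: 5+12+3+2+9+1 = 32
Hub → S1 → S3 → S4 → S2 → S5 → Hub: 5+12+10+7+2+8 = 44
Hub → S1 → S3 → S4 → S5 → S2 → Hub: 5+12+10+9+2+6 = 44
Hub → S1 → S3 → S5 → S2 → S4 → Hub: 5+12+1+2+7+1 = 28
Hub → S1 → S3 → S5 → S4 → S2 → Hub: 5+12+1+9+7+6 = 40
Hub → S1 → S4 → S2 → S3 → S5 → Hub: 5+4+7+3+1+8 = 28
Hub → S1 → S4 → S2 → S5 → S3 → Hub: 5+4+7+2+1+9 = 28
… (46 more)
Hub → S2 → S3 → S5 → S1 → S4 → Hub: 6+3+1+11+4+1 = 26  ← best
The minimum is 26.
One optimal route: Hub → S2 → S3 → S5 → S1 → S4 → Hub (or its reverse).

26 — the shortest possible round trip.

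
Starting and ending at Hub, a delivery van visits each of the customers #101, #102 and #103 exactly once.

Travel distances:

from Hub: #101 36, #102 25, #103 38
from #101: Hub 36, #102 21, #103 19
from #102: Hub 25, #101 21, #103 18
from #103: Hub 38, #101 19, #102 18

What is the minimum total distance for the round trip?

98 — the shortest possible round trip.

Hub-#101-#102-#103-Hub: 36+21+18+38 = 113
Hub-#101-#103-#102-Hub: 36+19+18+25 = 98
Hub-#102-#101-#103-Hub: 25+21+19+38 = 103
The minimum is 98.
One optimal route: Hub → #101 → #103 → #102 → Hub (or its reverse).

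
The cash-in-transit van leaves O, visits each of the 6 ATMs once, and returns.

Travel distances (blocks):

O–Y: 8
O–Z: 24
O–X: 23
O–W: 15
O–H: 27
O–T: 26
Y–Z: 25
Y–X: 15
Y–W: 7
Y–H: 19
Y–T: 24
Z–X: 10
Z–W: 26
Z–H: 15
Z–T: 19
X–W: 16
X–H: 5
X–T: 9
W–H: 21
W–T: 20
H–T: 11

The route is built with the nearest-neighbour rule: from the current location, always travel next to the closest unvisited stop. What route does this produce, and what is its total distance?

O → [Y:8 / W:15 / X:23 / Z:24 / T:26 / H:27] → Y (8)
Y → [W:7 / X:15 / H:19 / T:24 / Z:25] → W (7)
W → [X:16 / T:20 / H:21 / Z:26] → X (16)
X → [H:5 / T:9 / Z:10] → H (5)
H → [T:11 / Z:15] → T (11)
T → [Z:19] → Z (19)
Return Z→O: 24.
Total = 8 + 7 + 16 + 5 + 11 + 19 + 24 = 90.

Total distance 90 blocks via the nearest-neighbour route O → Y → W → X → H → T → Z → O.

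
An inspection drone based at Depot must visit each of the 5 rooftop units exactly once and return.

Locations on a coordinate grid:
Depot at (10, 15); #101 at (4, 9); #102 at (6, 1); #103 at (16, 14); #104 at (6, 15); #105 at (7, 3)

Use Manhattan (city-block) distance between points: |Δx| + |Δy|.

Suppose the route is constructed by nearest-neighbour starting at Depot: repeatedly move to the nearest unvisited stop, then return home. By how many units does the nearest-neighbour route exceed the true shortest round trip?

Depot: #104=4, #103=7, #101=12, #105=15, #102=18 ⇒ #104
#104: #101=8, #103=11, #105=13, #102=14 ⇒ #101
#101: #105=9, #102=10, #103=17 ⇒ #105
#105: #102=3, #103=20 ⇒ #102
#102: #103=23 ⇒ #103
NN route Depot → #104 → #101 → #105 → #102 → #103 → Depot costs 54.
Optimal: Depot → #103 → #105 → #102 → #101 → #104 → Depot costs 52 (by enumerating all 60 distinct tours).
Excess = 54 − 52 = 2.

2 longer than the optimal tour.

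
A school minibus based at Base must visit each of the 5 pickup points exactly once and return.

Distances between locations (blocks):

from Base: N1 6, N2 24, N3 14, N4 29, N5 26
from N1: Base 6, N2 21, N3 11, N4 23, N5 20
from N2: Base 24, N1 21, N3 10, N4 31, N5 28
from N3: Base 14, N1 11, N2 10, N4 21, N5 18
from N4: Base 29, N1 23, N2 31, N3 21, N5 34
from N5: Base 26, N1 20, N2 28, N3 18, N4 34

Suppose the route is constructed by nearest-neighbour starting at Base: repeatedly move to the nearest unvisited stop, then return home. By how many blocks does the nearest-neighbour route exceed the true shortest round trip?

Excess over optimum: 4 blocks.

From Base: N1=6, N3=14, N2=24, N5=26, N4=29 → choose N1 (6).
From N1: N3=11, N5=20, N2=21, N4=23 → choose N3 (11).
From N3: N2=10, N5=18, N4=21 → choose N2 (10).
From N2: N5=28, N4=31 → choose N5 (28).
From N5: N4=34 → choose N4 (34).
NN route Base → N1 → N3 → N2 → N5 → N4 → Base costs 118.
Optimal: Base → N1 → N4 → N2 → N3 → N5 → Base costs 114 (by enumerating all 60 distinct tours).
Excess = 118 − 114 = 4.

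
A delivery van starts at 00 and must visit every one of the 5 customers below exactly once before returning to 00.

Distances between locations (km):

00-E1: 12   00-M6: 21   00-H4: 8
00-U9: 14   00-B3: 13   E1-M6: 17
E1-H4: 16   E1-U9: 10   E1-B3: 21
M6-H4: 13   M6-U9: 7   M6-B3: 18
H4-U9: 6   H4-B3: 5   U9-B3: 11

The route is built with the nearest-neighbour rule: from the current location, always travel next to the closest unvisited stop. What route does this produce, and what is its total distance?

Total distance 60 km via the nearest-neighbour route 00 → H4 → B3 → U9 → M6 → E1 → 00.

00 → [H4:8 / E1:12 / B3:13 / U9:14 / M6:21] → H4 (8)
H4 → [B3:5 / U9:6 / M6:13 / E1:16] → B3 (5)
B3 → [U9:11 / M6:18 / E1:21] → U9 (11)
U9 → [M6:7 / E1:10] → M6 (7)
M6 → [E1:17] → E1 (17)
Return E1→00: 12.
Total = 8 + 5 + 11 + 7 + 17 + 12 = 60.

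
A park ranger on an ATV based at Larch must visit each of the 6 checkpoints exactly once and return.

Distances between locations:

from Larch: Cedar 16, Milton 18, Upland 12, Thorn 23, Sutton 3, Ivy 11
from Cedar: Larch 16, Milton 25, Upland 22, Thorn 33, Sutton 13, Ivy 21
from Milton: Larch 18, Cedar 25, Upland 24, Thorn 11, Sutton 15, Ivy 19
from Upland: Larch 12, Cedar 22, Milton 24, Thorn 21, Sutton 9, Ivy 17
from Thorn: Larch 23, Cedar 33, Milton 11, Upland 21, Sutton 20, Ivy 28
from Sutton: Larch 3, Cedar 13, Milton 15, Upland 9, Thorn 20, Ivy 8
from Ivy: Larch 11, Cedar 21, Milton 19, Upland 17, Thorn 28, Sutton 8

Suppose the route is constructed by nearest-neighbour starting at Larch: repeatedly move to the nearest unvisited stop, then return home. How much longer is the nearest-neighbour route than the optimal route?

From Larch: Sutton=3, Ivy=11, Upland=12, Cedar=16, Milton=18, Thorn=23 → choose Sutton (3).
From Sutton: Ivy=8, Upland=9, Cedar=13, Milton=15, Thorn=20 → choose Ivy (8).
From Ivy: Upland=17, Milton=19, Cedar=21, Thorn=28 → choose Upland (17).
From Upland: Thorn=21, Cedar=22, Milton=24 → choose Thorn (21).
From Thorn: Milton=11, Cedar=33 → choose Milton (11).
From Milton: Cedar=25 → choose Cedar (25).
NN route Larch → Sutton → Ivy → Upland → Thorn → Milton → Cedar → Larch costs 101.
Optimal: Larch → Cedar → Upland → Thorn → Milton → Ivy → Sutton → Larch costs 100 (by enumerating all 360 distinct tours).
Excess = 101 − 100 = 1.

1 longer than the optimal tour.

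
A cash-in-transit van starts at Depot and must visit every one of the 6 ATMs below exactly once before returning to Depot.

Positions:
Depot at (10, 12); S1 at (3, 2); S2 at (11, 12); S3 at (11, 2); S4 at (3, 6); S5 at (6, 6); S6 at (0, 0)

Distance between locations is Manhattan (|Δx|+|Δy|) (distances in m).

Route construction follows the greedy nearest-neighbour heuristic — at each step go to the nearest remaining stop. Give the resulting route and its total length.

Depot → [S2:1 / S5:10 / S3:11 / S4:13 / S1:17 / S6:22] → S2 (1)
S2 → [S3:10 / S5:11 / S4:14 / S1:18 / S6:23] → S3 (10)
S3 → [S1:8 / S5:9 / S4:12 / S6:13] → S1 (8)
S1 → [S4:4 / S6:5 / S5:7] → S4 (4)
S4 → [S5:3 / S6:9] → S5 (3)
S5 → [S6:12] → S6 (12)
Return S6→Depot: 22.
Total = 1 + 10 + 8 + 4 + 3 + 12 + 22 = 60.

Nearest-neighbour total = 60 m; route Depot → S2 → S3 → S1 → S4 → S5 → S6 → Depot.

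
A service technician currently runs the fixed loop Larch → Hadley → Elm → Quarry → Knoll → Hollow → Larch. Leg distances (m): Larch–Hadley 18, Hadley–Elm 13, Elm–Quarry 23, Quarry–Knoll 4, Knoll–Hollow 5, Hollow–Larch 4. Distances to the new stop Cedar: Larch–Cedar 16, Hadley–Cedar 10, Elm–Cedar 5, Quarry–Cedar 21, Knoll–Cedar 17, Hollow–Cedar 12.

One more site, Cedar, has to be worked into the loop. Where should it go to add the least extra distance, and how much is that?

Insertion cost between consecutive stops i–j is d(i,Cedar) + d(Cedar,j) − d(i,j):
  between Larch and Hadley: 16 + 10 − 18 = 8
  between Hadley and Elm: 10 + 5 − 13 = 2
  between Elm and Quarry: 5 + 21 − 23 = 3
  between Quarry and Knoll: 21 + 17 − 4 = 34
  between Knoll and Hollow: 17 + 12 − 5 = 24
  between Hollow and Larch: 12 + 16 − 4 = 24
Cheapest insertion is between Hadley and Elm, adding 2.
New total = 67 + 2 = 69.

Minimum extra distance: 2 m, inserting Cedar between Hadley and Elm.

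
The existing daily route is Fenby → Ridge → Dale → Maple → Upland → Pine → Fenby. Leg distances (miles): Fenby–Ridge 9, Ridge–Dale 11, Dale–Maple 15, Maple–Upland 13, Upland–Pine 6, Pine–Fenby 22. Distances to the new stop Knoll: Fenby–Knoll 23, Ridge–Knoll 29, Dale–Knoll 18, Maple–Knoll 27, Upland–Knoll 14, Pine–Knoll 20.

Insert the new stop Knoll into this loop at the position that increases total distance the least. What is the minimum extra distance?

Insertion cost between consecutive stops i–j is d(i,Knoll) + d(Knoll,j) − d(i,j):
  between Fenby and Ridge: 23 + 29 − 9 = 43
  between Ridge and Dale: 29 + 18 − 11 = 36
  between Dale and Maple: 18 + 27 − 15 = 30
  between Maple and Upland: 27 + 14 − 13 = 28
  between Upland and Pine: 14 + 20 − 6 = 28
  between Pine and Fenby: 20 + 23 − 22 = 21
Cheapest insertion is between Pine and Fenby, adding 21.
New total = 76 + 21 = 97.

+21 miles — insert Knoll between Pine and Fenby.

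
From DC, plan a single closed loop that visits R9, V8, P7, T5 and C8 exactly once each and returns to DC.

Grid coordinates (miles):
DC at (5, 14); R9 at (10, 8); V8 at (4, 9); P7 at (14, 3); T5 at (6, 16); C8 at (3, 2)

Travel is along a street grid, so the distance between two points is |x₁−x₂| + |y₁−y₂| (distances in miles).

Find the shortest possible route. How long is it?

Shortest round trip = 50 miles.

With 5 stops there are 5!/2 = 60 distinct round trips (a route and its reverse cost the same).
DC → R9 → V8 → P7 → T5 → C8 → DC: 11+7+16+21+17+14 = 86
DC → R9 → V8 → P7 → C8 → T5 → DC: 11+7+16+12+17+3 = 66
DC → R9 → V8 → T5 → P7 → C8 → DC: 11+7+9+21+12+14 = 74
DC → R9 → V8 → T5 → C8 → P7 → DC: 11+7+9+17+12+20 = 76
DC → R9 → V8 → C8 → P7 → T5 → DC: 11+7+8+12+21+3 = 62
DC → R9 → V8 → C8 → T5 → P7 → DC: 11+7+8+17+21+20 = 84
DC → R9 → P7 → V8 → T5 → C8 → DC: 11+9+16+9+17+14 = 76
DC → R9 → P7 → V8 → C8 → T5 → DC: 11+9+16+8+17+3 = 64
DC → R9 → P7 → T5 → V8 → C8 → DC: 11+9+21+9+8+14 = 72
DC → R9 → P7 → T5 → C8 → V8 → DC: 11+9+21+17+8+6 = 72
DC → R9 → P7 → C8 → V8 → T5 → DC: 11+9+12+8+9+3 = 52
DC → R9 → P7 → C8 → T5 → V8 → DC: 11+9+12+17+9+6 = 64
DC → R9 → T5 → V8 → P7 → C8 → DC: 11+12+9+16+12+14 = 74
DC → R9 → T5 → V8 → C8 → P7 → DC: 11+12+9+8+12+20 = 72
… (46 more)
DC → V8 → C8 → P7 → R9 → T5 → DC: 6+8+12+9+12+3 = 50  ← best
The minimum is 50.
One optimal route: DC → V8 → C8 → P7 → R9 → T5 → DC (or its reverse).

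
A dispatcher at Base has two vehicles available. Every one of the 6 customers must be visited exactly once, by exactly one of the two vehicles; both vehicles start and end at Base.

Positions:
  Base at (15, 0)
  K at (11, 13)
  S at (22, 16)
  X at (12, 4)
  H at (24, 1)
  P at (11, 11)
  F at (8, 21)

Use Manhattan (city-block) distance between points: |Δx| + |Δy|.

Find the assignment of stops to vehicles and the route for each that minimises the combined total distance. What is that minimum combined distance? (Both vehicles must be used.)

Minimum combined distance: 88.

There are 2^5 − 1 = 31 ways to divide the 6 stops into two non-empty groups. For each, the best each vehicle can do is its own shortest tour through its group:
  {K} + {S, X, H, P, F}: 34 + 74 = 108
  {S} + {K, X, H, P, F}: 46 + 74 = 120
  {K, S} + {X, H, P, F}: 54 + 74 = 128
  {X} + {K, S, H, P, F}: 14 + 74 = 88
  {K, X} + {S, H, P, F}: 34 + 74 = 108
  {S, X} + {K, H, P, F}: 52 + 74 = 126
  … (31 splits in total)
Best: vehicle 1 Base → X → Base = 14; vehicle 2 Base → H → S → F → K → P → Base = 74; combined 88.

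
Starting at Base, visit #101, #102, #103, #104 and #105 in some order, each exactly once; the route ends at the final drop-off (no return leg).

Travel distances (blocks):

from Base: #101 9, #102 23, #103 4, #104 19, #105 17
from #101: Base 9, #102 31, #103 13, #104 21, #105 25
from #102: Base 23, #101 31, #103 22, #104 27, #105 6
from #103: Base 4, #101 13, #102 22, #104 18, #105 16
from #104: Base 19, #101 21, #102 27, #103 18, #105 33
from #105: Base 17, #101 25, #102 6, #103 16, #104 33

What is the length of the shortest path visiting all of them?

Shortest open route: 70 blocks.

There are 5! = 120 possible orderings.
Base - #101 - #102 - #103 - #104 - #105: 9+31+22+18+33 = 113
Base - #101 - #102 - #103 - #105 - #104: 9+31+22+16+33 = 111
Base - #101 - #102 - #104 - #103 - #105: 9+31+27+18+16 = 101
Base - #101 - #102 - #104 - #105 - #103: 9+31+27+33+16 = 116
Base - #101 - #102 - #105 - #103 - #104: 9+31+6+16+18 = 80
Base - #101 - #102 - #105 - #104 - #103: 9+31+6+33+18 = 97
Base - #101 - #103 - #102 - #104 - #105: 9+13+22+27+33 = 104
Base - #101 - #103 - #102 - #105 - #104: 9+13+22+6+33 = 83
Base - #101 - #103 - #104 - #102 - #105: 9+13+18+27+6 = 73
Base - #101 - #103 - #104 - #105 - #102: 9+13+18+33+6 = 79
Base - #101 - #103 - #105 - #102 - #104: 9+13+16+6+27 = 71
Base - #101 - #103 - #105 - #104 - #102: 9+13+16+33+27 = 98
Base - #101 - #104 - #102 - #103 - #105: 9+21+27+22+16 = 95
Base - #101 - #104 - #102 - #105 - #103: 9+21+27+6+16 = 79
… (106 more)
Base - #101 - #104 - #103 - #105 - #102: 9+21+18+16+6 = 70  ← best
The minimum is 70.
One shortest path: Base → #101 → #104 → #103 → #105 → #102.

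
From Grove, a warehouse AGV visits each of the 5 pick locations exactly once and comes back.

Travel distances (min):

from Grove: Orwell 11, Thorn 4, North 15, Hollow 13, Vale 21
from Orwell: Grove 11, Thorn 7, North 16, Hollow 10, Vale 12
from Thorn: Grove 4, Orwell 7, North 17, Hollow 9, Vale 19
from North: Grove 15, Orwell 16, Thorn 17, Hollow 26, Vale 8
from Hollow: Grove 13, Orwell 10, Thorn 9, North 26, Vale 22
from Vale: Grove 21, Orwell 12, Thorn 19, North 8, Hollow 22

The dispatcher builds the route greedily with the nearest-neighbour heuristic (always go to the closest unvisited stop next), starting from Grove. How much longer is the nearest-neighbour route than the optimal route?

From Grove: Thorn=4, Orwell=11, Hollow=13, North=15, Vale=21 → choose Thorn (4).
From Thorn: Orwell=7, Hollow=9, North=17, Vale=19 → choose Orwell (7).
From Orwell: Hollow=10, Vale=12, North=16 → choose Hollow (10).
From Hollow: Vale=22, North=26 → choose Vale (22).
From Vale: North=8 → choose North (8).
NN route Grove → Thorn → Orwell → Hollow → Vale → North → Grove costs 66.
Optimal: Grove → Thorn → Hollow → Orwell → Vale → North → Grove costs 58 (by enumerating all 60 distinct tours).
Excess = 66 − 58 = 8.

8 min longer than the optimal tour.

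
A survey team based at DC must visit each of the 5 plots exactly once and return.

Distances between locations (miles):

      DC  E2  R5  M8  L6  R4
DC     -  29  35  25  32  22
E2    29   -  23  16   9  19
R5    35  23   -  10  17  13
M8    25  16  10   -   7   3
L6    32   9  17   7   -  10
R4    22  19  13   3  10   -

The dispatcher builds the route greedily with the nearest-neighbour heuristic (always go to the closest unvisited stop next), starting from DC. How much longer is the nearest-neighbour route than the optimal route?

From DC: R4=22, M8=25, E2=29, L6=32, R5=35 → choose R4 (22).
From R4: M8=3, L6=10, R5=13, E2=19 → choose M8 (3).
From M8: L6=7, R5=10, E2=16 → choose L6 (7).
From L6: E2=9, R5=17 → choose E2 (9).
From E2: R5=23 → choose R5 (23).
NN route DC → R4 → M8 → L6 → E2 → R5 → DC costs 99.
Optimal: DC → E2 → L6 → R5 → M8 → R4 → DC costs 90 (by enumerating all 60 distinct tours).
Excess = 99 − 90 = 9.

Excess over optimum: 9 miles.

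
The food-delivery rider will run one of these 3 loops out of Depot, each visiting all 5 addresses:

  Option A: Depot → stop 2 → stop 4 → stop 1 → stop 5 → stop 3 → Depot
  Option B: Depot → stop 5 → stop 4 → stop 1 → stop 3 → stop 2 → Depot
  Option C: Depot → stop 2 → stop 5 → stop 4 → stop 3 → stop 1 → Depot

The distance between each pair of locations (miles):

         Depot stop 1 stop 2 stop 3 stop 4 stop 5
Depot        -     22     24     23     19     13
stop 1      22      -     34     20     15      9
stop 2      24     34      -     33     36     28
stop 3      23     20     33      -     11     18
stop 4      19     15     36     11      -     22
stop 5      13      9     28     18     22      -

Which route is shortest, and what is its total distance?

Shortest is Option A, total 125 miles.

Option A: 24 + 36 + 15 + 9 + 18 + 23 = 125
Option B: 13 + 22 + 15 + 20 + 33 + 24 = 127
Option C: 24 + 28 + 22 + 11 + 20 + 22 = 127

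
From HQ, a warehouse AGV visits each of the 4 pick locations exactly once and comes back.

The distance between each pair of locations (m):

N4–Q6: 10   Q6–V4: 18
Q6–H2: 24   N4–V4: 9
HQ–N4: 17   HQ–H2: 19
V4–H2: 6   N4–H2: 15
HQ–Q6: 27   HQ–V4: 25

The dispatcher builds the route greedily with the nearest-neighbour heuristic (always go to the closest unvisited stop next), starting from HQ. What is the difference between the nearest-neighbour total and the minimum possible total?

Excess over optimum: 13 m.

From HQ: N4=17, H2=19, V4=25, Q6=27 → choose N4 (17).
From N4: V4=9, Q6=10, H2=15 → choose V4 (9).
From V4: H2=6, Q6=18 → choose H2 (6).
From H2: Q6=24 → choose Q6 (24).
NN route HQ → N4 → V4 → H2 → Q6 → HQ costs 83.
Optimal: HQ → N4 → Q6 → V4 → H2 → HQ costs 70 (by enumerating all 12 distinct tours).
Excess = 83 − 70 = 13.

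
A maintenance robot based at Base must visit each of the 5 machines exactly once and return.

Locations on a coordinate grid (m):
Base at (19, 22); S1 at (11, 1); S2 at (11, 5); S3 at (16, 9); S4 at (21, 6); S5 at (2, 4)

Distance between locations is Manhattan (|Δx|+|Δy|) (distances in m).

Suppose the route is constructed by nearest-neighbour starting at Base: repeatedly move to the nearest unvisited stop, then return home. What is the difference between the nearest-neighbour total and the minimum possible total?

From Base: S3=16, S4=18, S2=25, S1=29, S5=35 → choose S3 (16).
From S3: S4=8, S2=9, S1=13, S5=19 → choose S4 (8).
From S4: S2=11, S1=15, S5=21 → choose S2 (11).
From S2: S1=4, S5=10 → choose S1 (4).
From S1: S5=12 → choose S5 (12).
NN route Base → S3 → S4 → S2 → S1 → S5 → Base costs 86.
Optimal: Base → S3 → S1 → S5 → S2 → S4 → Base costs 80 (by enumerating all 60 distinct tours).
Excess = 86 − 80 = 6.

The nearest-neighbour route is 6 m longer than optimal.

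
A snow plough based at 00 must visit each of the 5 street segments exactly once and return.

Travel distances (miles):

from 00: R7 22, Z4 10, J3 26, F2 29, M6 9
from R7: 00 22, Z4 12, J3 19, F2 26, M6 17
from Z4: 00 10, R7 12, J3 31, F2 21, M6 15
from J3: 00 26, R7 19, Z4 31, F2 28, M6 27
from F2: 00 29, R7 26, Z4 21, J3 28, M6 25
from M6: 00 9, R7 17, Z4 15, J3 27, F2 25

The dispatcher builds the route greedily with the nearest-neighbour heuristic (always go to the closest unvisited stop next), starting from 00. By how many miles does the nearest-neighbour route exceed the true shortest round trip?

The nearest-neighbour route is 9 miles longer than optimal.

00: M6=9, Z4=10, R7=22, J3=26, F2=29 ⇒ M6
M6: Z4=15, R7=17, F2=25, J3=27 ⇒ Z4
Z4: R7=12, F2=21, J3=31 ⇒ R7
R7: J3=19, F2=26 ⇒ J3
J3: F2=28 ⇒ F2
NN route 00 → M6 → Z4 → R7 → J3 → F2 → 00 costs 112.
Optimal: 00 → Z4 → R7 → J3 → F2 → M6 → 00 costs 103 (by enumerating all 60 distinct tours).
Excess = 112 − 103 = 9.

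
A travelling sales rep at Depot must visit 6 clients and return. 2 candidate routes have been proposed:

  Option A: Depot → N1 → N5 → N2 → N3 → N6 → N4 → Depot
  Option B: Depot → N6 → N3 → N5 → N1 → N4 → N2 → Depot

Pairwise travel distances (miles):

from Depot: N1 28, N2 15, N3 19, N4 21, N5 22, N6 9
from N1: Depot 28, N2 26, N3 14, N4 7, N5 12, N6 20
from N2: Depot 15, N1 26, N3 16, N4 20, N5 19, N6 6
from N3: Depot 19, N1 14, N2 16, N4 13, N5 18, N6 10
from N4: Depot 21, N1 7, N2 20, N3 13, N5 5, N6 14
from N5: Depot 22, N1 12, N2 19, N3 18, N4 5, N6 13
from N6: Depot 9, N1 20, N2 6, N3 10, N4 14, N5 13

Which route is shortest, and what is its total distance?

Option A: 28 + 12 + 19 + 16 + 10 + 14 + 21 = 120
Option B: 9 + 10 + 18 + 12 + 7 + 20 + 15 = 91

Shortest is Option B, total 91 miles.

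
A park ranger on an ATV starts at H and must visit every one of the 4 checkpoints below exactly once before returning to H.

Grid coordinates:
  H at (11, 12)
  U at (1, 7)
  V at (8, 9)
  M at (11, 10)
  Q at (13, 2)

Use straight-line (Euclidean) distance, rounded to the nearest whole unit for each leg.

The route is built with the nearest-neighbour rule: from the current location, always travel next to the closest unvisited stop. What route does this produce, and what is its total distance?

Total distance 35 via the nearest-neighbour route H → M → V → U → Q → H.

At H the remaining stops are M 2, V 4, Q 10, U 11; go to M.
At M the remaining stops are V 3, Q 8, U 10; go to V.
At V the remaining stops are U 7, Q 9; go to U.
At U the remaining stops are Q 13; go to Q.
Return Q→H: 10.
Total = 2 + 3 + 7 + 13 + 10 = 35.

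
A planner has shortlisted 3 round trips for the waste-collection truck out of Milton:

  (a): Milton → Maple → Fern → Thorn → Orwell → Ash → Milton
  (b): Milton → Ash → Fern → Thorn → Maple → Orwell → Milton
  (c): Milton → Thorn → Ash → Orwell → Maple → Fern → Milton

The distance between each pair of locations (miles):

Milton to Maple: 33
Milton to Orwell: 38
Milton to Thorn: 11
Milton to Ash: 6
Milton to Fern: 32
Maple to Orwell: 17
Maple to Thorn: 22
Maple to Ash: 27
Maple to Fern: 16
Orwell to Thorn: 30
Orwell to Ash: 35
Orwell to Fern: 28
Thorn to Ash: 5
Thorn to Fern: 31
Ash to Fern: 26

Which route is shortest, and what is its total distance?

(a): 33 + 16 + 31 + 30 + 35 + 6 = 151
(b): 6 + 26 + 31 + 22 + 17 + 38 = 140
(c): 11 + 5 + 35 + 17 + 16 + 32 = 116

Shortest is (c), total 116 miles.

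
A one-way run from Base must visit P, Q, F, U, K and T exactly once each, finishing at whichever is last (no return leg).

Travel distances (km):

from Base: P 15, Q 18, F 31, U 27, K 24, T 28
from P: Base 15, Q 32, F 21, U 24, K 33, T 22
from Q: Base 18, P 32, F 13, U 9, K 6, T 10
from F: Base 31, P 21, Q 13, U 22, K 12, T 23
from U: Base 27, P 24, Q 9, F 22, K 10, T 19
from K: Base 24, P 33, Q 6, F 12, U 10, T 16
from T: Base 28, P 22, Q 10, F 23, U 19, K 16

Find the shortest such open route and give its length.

There are 6! = 720 possible orderings.
Base - P - Q - F - U - K - T: 15+32+13+22+10+16 = 108
Base - P - Q - F - U - T - K: 15+32+13+22+19+16 = 117
Base - P - Q - F - K - U - T: 15+32+13+12+10+19 = 101
Base - P - Q - F - K - T - U: 15+32+13+12+16+19 = 107
Base - P - Q - F - T - U - K: 15+32+13+23+19+10 = 112
Base - P - Q - F - T - K - U: 15+32+13+23+16+10 = 109
Base - P - Q - U - F - K - T: 15+32+9+22+12+16 = 106
Base - P - Q - U - F - T - K: 15+32+9+22+23+16 = 117
… (712 more)
Base - P - F - K - U - Q - T: 15+21+12+10+9+10 = 77  ← best
The minimum is 77.
One shortest path: Base → P → F → K → U → Q → T.

Minimum one-way distance = 77 km.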